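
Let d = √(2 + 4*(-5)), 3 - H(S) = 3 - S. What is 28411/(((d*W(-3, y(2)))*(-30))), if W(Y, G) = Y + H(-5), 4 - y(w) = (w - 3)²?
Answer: -28411*I*√2/1440 ≈ -27.902*I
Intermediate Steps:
H(S) = S (H(S) = 3 - (3 - S) = 3 + (-3 + S) = S)
d = 3*I*√2 (d = √(2 - 20) = √(-18) = 3*I*√2 ≈ 4.2426*I)
y(w) = 4 - (-3 + w)² (y(w) = 4 - (w - 3)² = 4 - (-3 + w)²)
W(Y, G) = -5 + Y (W(Y, G) = Y - 5 = -5 + Y)
28411/(((d*W(-3, y(2)))*(-30))) = 28411/((((3*I*√2)*(-5 - 3))*(-30))) = 28411/((((3*I*√2)*(-8))*(-30))) = 28411/((-24*I*√2*(-30))) = 28411/((720*I*√2)) = 28411*(-I*√2/1440) = -28411*I*√2/1440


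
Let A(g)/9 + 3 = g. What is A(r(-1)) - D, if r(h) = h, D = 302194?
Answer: -302230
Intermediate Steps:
A(g) = -27 + 9*g
A(r(-1)) - D = (-27 + 9*(-1)) - 1*302194 = (-27 - 9) - 302194 = -36 - 302194 = -302230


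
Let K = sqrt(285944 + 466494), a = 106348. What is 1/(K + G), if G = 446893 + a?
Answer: 553241/306074851643 - sqrt(752438)/306074851643 ≈ 1.8047e-6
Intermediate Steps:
G = 553241 (G = 446893 + 106348 = 553241)
K = sqrt(752438) ≈ 867.43
1/(K + G) = 1/(sqrt(752438) + 553241) = 1/(553241 + sqrt(752438))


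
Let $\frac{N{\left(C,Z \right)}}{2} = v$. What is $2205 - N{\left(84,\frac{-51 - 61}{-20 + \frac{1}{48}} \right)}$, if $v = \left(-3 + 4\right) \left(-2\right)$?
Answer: $2209$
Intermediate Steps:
$v = -2$ ($v = 1 \left(-2\right) = -2$)
$N{\left(C,Z \right)} = -4$ ($N{\left(C,Z \right)} = 2 \left(-2\right) = -4$)
$2205 - N{\left(84,\frac{-51 - 61}{-20 + \frac{1}{48}} \right)} = 2205 - -4 = 2205 + 4 = 2209$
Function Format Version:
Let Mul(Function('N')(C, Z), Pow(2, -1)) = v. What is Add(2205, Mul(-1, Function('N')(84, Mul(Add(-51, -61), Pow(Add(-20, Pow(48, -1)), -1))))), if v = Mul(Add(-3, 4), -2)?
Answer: 2209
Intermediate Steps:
v = -2 (v = Mul(1, -2) = -2)
Function('N')(C, Z) = -4 (Function('N')(C, Z) = Mul(2, -2) = -4)
Add(2205, Mul(-1, Function('N')(84, Mul(Add(-51, -61), Pow(Add(-20, Pow(48, -1)), -1))))) = Add(2205, Mul(-1, -4)) = Add(2205, 4) = 2209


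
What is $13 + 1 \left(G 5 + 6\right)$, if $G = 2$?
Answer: $29$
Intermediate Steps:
$13 + 1 \left(G 5 + 6\right) = 13 + 1 \left(2 \cdot 5 + 6\right) = 13 + 1 \left(10 + 6\right) = 13 + 1 \cdot 16 = 13 + 16 = 29$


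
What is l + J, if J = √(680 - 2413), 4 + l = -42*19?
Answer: -802 + I*√1733 ≈ -802.0 + 41.629*I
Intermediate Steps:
l = -802 (l = -4 - 42*19 = -4 - 798 = -802)
J = I*√1733 (J = √(-1733) = I*√1733 ≈ 41.629*I)
l + J = -802 + I*√1733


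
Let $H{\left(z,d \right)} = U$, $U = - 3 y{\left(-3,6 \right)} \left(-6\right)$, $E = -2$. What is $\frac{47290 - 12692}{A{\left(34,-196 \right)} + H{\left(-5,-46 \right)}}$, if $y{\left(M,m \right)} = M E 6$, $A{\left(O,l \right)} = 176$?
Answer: $\frac{17299}{412} \approx 41.988$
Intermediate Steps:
$y{\left(M,m \right)} = - 12 M$ ($y{\left(M,m \right)} = M \left(-2\right) 6 = - 2 M 6 = - 12 M$)
$U = 648$ ($U = - 3 \left(\left(-12\right) \left(-3\right)\right) \left(-6\right) = \left(-3\right) 36 \left(-6\right) = \left(-108\right) \left(-6\right) = 648$)
$H{\left(z,d \right)} = 648$
$\frac{47290 - 12692}{A{\left(34,-196 \right)} + H{\left(-5,-46 \right)}} = \frac{47290 - 12692}{176 + 648} = \frac{34598}{824} = 34598 \cdot \frac{1}{824} = \frac{17299}{412}$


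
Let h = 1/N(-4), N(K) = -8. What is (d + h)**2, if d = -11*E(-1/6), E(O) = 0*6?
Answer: 1/64 ≈ 0.015625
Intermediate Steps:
E(O) = 0
d = 0 (d = -11*0 = 0)
h = -1/8 (h = 1/(-8) = -1/8 ≈ -0.12500)
(d + h)**2 = (0 - 1/8)**2 = (-1/8)**2 = 1/64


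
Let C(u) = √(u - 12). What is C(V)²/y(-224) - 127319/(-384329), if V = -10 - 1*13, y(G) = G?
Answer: 5995853/12298528 ≈ 0.48753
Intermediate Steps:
V = -23 (V = -10 - 13 = -23)
C(u) = √(-12 + u)
C(V)²/y(-224) - 127319/(-384329) = (√(-12 - 23))²/(-224) - 127319/(-384329) = (√(-35))²*(-1/224) - 127319*(-1/384329) = (I*√35)²*(-1/224) + 127319/384329 = -35*(-1/224) + 127319/384329 = 5/32 + 127319/384329 = 5995853/12298528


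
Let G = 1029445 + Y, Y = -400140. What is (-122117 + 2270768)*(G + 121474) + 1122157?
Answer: 1613163171286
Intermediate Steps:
G = 629305 (G = 1029445 - 400140 = 629305)
(-122117 + 2270768)*(G + 121474) + 1122157 = (-122117 + 2270768)*(629305 + 121474) + 1122157 = 2148651*750779 + 1122157 = 1613162049129 + 1122157 = 1613163171286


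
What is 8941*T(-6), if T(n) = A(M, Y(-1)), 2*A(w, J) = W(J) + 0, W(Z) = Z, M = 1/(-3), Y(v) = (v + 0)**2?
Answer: 8941/2 ≈ 4470.5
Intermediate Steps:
Y(v) = v**2
M = -1/3 ≈ -0.33333
A(w, J) = J/2 (A(w, J) = (J + 0)/2 = J/2)
T(n) = 1/2 (T(n) = (1/2)*(-1)**2 = (1/2)*1 = 1/2)
8941*T(-6) = 8941*(1/2) = 8941/2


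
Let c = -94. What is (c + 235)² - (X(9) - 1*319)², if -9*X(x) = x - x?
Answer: -81880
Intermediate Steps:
X(x) = 0 (X(x) = -(x - x)/9 = -⅑*0 = 0)
(c + 235)² - (X(9) - 1*319)² = (-94 + 235)² - (0 - 1*319)² = 141² - (0 - 319)² = 19881 - 1*(-319)² = 19881 - 1*101761 = 19881 - 101761 = -81880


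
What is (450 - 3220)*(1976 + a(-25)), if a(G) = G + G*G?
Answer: -7135520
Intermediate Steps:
a(G) = G + G**2
(450 - 3220)*(1976 + a(-25)) = (450 - 3220)*(1976 - 25*(1 - 25)) = -2770*(1976 - 25*(-24)) = -2770*(1976 + 600) = -2770*2576 = -7135520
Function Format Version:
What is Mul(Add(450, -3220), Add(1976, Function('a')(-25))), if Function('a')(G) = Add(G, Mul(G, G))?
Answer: -7135520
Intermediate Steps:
Function('a')(G) = Add(G, Pow(G, 2))
Mul(Add(450, -3220), Add(1976, Function('a')(-25))) = Mul(Add(450, -3220), Add(1976, Mul(-25, Add(1, -25)))) = Mul(-2770, Add(1976, Mul(-25, -24))) = Mul(-2770, Add(1976, 600)) = Mul(-2770, 2576) = -7135520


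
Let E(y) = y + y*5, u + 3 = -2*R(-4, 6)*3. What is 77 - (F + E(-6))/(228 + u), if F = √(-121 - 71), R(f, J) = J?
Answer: 1621/21 - 8*I*√3/189 ≈ 77.19 - 0.073314*I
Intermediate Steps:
u = -39 (u = -3 - 2*6*3 = -3 - 12*3 = -3 - 36 = -39)
F = 8*I*√3 (F = √(-192) = 8*I*√3 ≈ 13.856*I)
E(y) = 6*y (E(y) = y + 5*y = 6*y)
77 - (F + E(-6))/(228 + u) = 77 - (8*I*√3 + 6*(-6))/(228 - 39) = 77 - (8*I*√3 - 36)/189 = 77 - (-36 + 8*I*√3)/189 = 77 - (-4/21 + 8*I*√3/189) = 77 + (4/21 - 8*I*√3/189) = 1621/21 - 8*I*√3/189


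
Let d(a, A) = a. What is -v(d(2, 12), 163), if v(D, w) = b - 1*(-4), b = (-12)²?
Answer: -148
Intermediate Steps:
b = 144
v(D, w) = 148 (v(D, w) = 144 - 1*(-4) = 144 + 4 = 148)
-v(d(2, 12), 163) = -1*148 = -148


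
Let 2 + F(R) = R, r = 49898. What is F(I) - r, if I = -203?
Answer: -50103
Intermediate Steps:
F(R) = -2 + R
F(I) - r = (-2 - 203) - 1*49898 = -205 - 49898 = -50103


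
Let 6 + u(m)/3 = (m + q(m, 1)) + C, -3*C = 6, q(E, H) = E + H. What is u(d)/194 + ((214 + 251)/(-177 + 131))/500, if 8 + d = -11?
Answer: -319521/446200 ≈ -0.71609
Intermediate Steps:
d = -19 (d = -8 - 11 = -19)
C = -2 (C = -1/3*6 = -2)
u(m) = -21 + 6*m (u(m) = -18 + 3*((m + (m + 1)) - 2) = -18 + 3*((m + (1 + m)) - 2) = -18 + 3*((1 + 2*m) - 2) = -18 + 3*(-1 + 2*m) = -18 + (-3 + 6*m) = -21 + 6*m)
u(d)/194 + ((214 + 251)/(-177 + 131))/500 = (-21 + 6*(-19))/194 + ((214 + 251)/(-177 + 131))/500 = (-21 - 114)*(1/194) + (465/(-46))*(1/500) = -135*1/194 + (465*(-1/46))*(1/500) = -135/194 - 465/46*1/500 = -135/194 - 93/4600 = -319521/446200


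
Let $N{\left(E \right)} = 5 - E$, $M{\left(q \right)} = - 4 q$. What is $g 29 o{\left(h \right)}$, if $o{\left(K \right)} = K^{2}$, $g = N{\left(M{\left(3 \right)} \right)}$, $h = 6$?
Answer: $17748$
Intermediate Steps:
$g = 17$ ($g = 5 - \left(-4\right) 3 = 5 - -12 = 5 + 12 = 17$)
$g 29 o{\left(h \right)} = 17 \cdot 29 \cdot 6^{2} = 493 \cdot 36 = 17748$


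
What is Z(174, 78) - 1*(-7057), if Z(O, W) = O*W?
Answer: 20629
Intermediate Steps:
Z(174, 78) - 1*(-7057) = 174*78 - 1*(-7057) = 13572 + 7057 = 20629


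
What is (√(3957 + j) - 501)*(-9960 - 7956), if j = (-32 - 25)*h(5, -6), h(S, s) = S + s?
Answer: 8975916 - 53748*√446 ≈ 7.8408e+6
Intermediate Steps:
j = 57 (j = (-32 - 25)*(5 - 6) = -57*(-1) = 57)
(√(3957 + j) - 501)*(-9960 - 7956) = (√(3957 + 57) - 501)*(-9960 - 7956) = (√4014 - 501)*(-17916) = (3*√446 - 501)*(-17916) = (-501 + 3*√446)*(-17916) = 8975916 - 53748*√446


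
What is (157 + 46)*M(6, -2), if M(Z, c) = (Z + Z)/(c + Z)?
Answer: 609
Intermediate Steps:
M(Z, c) = 2*Z/(Z + c) (M(Z, c) = (2*Z)/(Z + c) = 2*Z/(Z + c))
(157 + 46)*M(6, -2) = (157 + 46)*(2*6/(6 - 2)) = 203*(2*6/4) = 203*(2*6*(¼)) = 203*3 = 609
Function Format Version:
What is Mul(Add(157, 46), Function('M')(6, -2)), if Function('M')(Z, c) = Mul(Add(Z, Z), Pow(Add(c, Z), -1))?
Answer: 609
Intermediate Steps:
Function('M')(Z, c) = Mul(2, Z, Pow(Add(Z, c), -1)) (Function('M')(Z, c) = Mul(Mul(2, Z), Pow(Add(Z, c), -1)) = Mul(2, Z, Pow(Add(Z, c), -1)))
Mul(Add(157, 46), Function('M')(6, -2)) = Mul(Add(157, 46), Mul(2, 6, Pow(Add(6, -2), -1))) = Mul(203, Mul(2, 6, Pow(4, -1))) = Mul(203, Mul(2, 6, Rational(1, 4))) = Mul(203, 3) = 609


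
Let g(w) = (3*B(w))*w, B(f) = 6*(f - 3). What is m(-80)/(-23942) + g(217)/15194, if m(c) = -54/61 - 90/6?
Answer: 5704633371/103692802 ≈ 55.015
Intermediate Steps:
m(c) = -969/61 (m(c) = -54*1/61 - 90*⅙ = -54/61 - 15 = -969/61)
B(f) = -18 + 6*f (B(f) = 6*(-3 + f) = -18 + 6*f)
g(w) = w*(-54 + 18*w) (g(w) = (3*(-18 + 6*w))*w = (-54 + 18*w)*w = w*(-54 + 18*w))
m(-80)/(-23942) + g(217)/15194 = -969/61/(-23942) + (18*217*(-3 + 217))/15194 = -969/61*(-1/23942) + (18*217*214)*(1/15194) = 969/1460462 + 835884*(1/15194) = 969/1460462 + 3906/71 = 5704633371/103692802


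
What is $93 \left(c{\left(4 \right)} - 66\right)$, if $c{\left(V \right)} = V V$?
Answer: $-4650$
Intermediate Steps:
$c{\left(V \right)} = V^{2}$
$93 \left(c{\left(4 \right)} - 66\right) = 93 \left(4^{2} - 66\right) = 93 \left(16 - 66\right) = 93 \left(-50\right) = -4650$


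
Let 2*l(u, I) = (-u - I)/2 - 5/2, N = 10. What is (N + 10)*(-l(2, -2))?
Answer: 25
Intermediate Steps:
l(u, I) = -5/4 - I/4 - u/4 (l(u, I) = ((-u - I)/2 - 5/2)/2 = ((-I - u)*(½) - 5*½)/2 = ((-I/2 - u/2) - 5/2)/2 = (-5/2 - I/2 - u/2)/2 = -5/4 - I/4 - u/4)
(N + 10)*(-l(2, -2)) = (10 + 10)*(-(-5/4 - ¼*(-2) - ¼*2)) = 20*(-(-5/4 + ½ - ½)) = 20*(-1*(-5/4)) = 20*(5/4) = 25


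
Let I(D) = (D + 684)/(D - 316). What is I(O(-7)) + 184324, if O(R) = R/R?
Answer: 11612275/63 ≈ 1.8432e+5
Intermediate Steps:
O(R) = 1
I(D) = (684 + D)/(-316 + D)
I(O(-7)) + 184324 = (684 + 1)/(-316 + 1) + 184324 = 685/(-315) + 184324 = -1/315*685 + 184324 = -137/63 + 184324 = 11612275/63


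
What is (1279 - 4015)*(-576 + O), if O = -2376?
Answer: 8076672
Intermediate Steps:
(1279 - 4015)*(-576 + O) = (1279 - 4015)*(-576 - 2376) = -2736*(-2952) = 8076672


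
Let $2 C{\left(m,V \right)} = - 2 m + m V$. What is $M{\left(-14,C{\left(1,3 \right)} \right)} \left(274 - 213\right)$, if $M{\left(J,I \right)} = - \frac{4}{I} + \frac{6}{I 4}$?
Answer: $-305$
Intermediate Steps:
$C{\left(m,V \right)} = - m + \frac{V m}{2}$ ($C{\left(m,V \right)} = \frac{- 2 m + m V}{2} = \frac{- 2 m + V m}{2} = - m + \frac{V m}{2}$)
$M{\left(J,I \right)} = - \frac{5}{2 I}$ ($M{\left(J,I \right)} = - \frac{4}{I} + \frac{6}{4 I} = - \frac{4}{I} + 6 \frac{1}{4 I} = - \frac{4}{I} + \frac{3}{2 I} = - \frac{5}{2 I}$)
$M{\left(-14,C{\left(1,3 \right)} \right)} \left(274 - 213\right) = - \frac{5}{2 \cdot \frac{1}{2} \cdot 1 \left(-2 + 3\right)} \left(274 - 213\right) = - \frac{5}{2 \cdot \frac{1}{2} \cdot 1 \cdot 1} \cdot 61 = - \frac{5 \frac{1}{\frac{1}{2}}}{2} \cdot 61 = \left(- \frac{5}{2}\right) 2 \cdot 61 = \left(-5\right) 61 = -305$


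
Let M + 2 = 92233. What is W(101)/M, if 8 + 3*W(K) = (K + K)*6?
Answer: 1204/276693 ≈ 0.0043514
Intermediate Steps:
M = 92231 (M = -2 + 92233 = 92231)
W(K) = -8/3 + 4*K (W(K) = -8/3 + ((K + K)*6)/3 = -8/3 + ((2*K)*6)/3 = -8/3 + (12*K)/3 = -8/3 + 4*K)
W(101)/M = (-8/3 + 4*101)/92231 = (-8/3 + 404)*(1/92231) = (1204/3)*(1/92231) = 1204/276693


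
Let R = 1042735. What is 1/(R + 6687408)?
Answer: 1/7730143 ≈ 1.2936e-7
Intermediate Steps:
1/(R + 6687408) = 1/(1042735 + 6687408) = 1/7730143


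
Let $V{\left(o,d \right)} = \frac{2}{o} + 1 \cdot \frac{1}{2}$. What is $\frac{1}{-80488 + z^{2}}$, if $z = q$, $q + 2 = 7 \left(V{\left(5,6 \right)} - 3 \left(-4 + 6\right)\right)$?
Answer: $- \frac{100}{7906671} \approx -1.2648 \cdot 10^{-5}$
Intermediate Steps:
$V{\left(o,d \right)} = \frac{1}{2} + \frac{2}{o}$ ($V{\left(o,d \right)} = \frac{2}{o} + 1 \cdot \frac{1}{2} = \frac{2}{o} + \frac{1}{2} = \frac{1}{2} + \frac{2}{o}$)
$q = - \frac{377}{10}$ ($q = -2 + 7 \left(\frac{4 + 5}{2 \cdot 5} - 3 \left(-4 + 6\right)\right) = -2 + 7 \left(\frac{1}{2} \cdot \frac{1}{5} \cdot 9 - 6\right) = -2 + 7 \left(\frac{9}{10} - 6\right) = -2 + 7 \left(- \frac{51}{10}\right) = -2 - \frac{357}{10} = - \frac{377}{10} \approx -37.7$)
$z = - \frac{377}{10} \approx -37.7$
$\frac{1}{-80488 + z^{2}} = \frac{1}{-80488 + \left(- \frac{377}{10}\right)^{2}} = \frac{1}{-80488 + \frac{142129}{100}} = \frac{1}{- \frac{7906671}{100}} = - \frac{100}{7906671}$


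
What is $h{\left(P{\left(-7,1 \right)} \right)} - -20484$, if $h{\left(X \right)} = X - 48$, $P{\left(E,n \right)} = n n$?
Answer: $20437$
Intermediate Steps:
$P{\left(E,n \right)} = n^{2}$
$h{\left(X \right)} = -48 + X$
$h{\left(P{\left(-7,1 \right)} \right)} - -20484 = \left(-48 + 1^{2}\right) - -20484 = \left(-48 + 1\right) + 20484 = -47 + 20484 = 20437$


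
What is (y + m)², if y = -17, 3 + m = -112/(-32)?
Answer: 1089/4 ≈ 272.25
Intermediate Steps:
m = ½ (m = -3 - 112/(-32) = -3 - 112*(-1/32) = -3 + 7/2 = ½ ≈ 0.50000)
(y + m)² = (-17 + ½)² = (-33/2)² = 1089/4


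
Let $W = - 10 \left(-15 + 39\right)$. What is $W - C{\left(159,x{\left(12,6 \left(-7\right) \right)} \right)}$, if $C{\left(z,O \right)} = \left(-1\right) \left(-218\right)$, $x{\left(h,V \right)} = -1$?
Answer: $-458$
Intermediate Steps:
$C{\left(z,O \right)} = 218$
$W = -240$ ($W = \left(-10\right) 24 = -240$)
$W - C{\left(159,x{\left(12,6 \left(-7\right) \right)} \right)} = -240 - 218 = -458$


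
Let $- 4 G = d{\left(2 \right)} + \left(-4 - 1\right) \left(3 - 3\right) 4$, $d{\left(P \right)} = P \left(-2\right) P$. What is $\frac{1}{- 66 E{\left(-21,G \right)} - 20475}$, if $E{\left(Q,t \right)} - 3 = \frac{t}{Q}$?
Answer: $- \frac{7}{144667} \approx -4.8387 \cdot 10^{-5}$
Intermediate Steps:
$d{\left(P \right)} = - 2 P^{2}$ ($d{\left(P \right)} = - 2 P P = - 2 P^{2}$)
$G = 2$ ($G = - \frac{- 2 \cdot 2^{2} + \left(-4 - 1\right) \left(3 - 3\right) 4}{4} = - \frac{\left(-2\right) 4 + \left(-5\right) 0 \cdot 4}{4} = - \frac{-8 + 0 \cdot 4}{4} = - \frac{-8 + 0}{4} = \left(- \frac{1}{4}\right) \left(-8\right) = 2$)
$E{\left(Q,t \right)} = 3 + \frac{t}{Q}$
$\frac{1}{- 66 E{\left(-21,G \right)} - 20475} = \frac{1}{- 66 \left(3 + \frac{2}{-21}\right) - 20475} = \frac{1}{- 66 \left(3 + 2 \left(- \frac{1}{21}\right)\right) - 20475} = \frac{1}{- 66 \left(3 - \frac{2}{21}\right) - 20475} = \frac{1}{\left(-66\right) \frac{61}{21} - 20475} = \frac{1}{- \frac{1342}{7} - 20475} = \frac{1}{- \frac{144667}{7}} = - \frac{7}{144667}$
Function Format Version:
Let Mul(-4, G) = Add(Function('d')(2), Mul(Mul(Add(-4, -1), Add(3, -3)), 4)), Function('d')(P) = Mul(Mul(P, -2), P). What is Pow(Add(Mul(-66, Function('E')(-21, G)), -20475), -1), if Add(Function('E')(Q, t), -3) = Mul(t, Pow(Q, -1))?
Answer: Rational(-7, 144667) ≈ -4.8387e-5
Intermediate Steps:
Function('d')(P) = Mul(-2, Pow(P, 2)) (Function('d')(P) = Mul(Mul(-2, P), P) = Mul(-2, Pow(P, 2)))
G = 2 (G = Mul(Rational(-1, 4), Add(Mul(-2, Pow(2, 2)), Mul(Mul(Add(-4, -1), Add(3, -3)), 4))) = Mul(Rational(-1, 4), Add(Mul(-2, 4), Mul(Mul(-5, 0), 4))) = Mul(Rational(-1, 4), Add(-8, Mul(0, 4))) = Mul(Rational(-1, 4), Add(-8, 0)) = Mul(Rational(-1, 4), -8) = 2)
Function('E')(Q, t) = Add(3, Mul(t, Pow(Q, -1)))
Pow(Add(Mul(-66, Function('E')(-21, G)), -20475), -1) = Pow(Add(Mul(-66, Add(3, Mul(2, Pow(-21, -1)))), -20475), -1) = Pow(Add(Mul(-66, Add(3, Mul(2, Rational(-1, 21)))), -20475), -1) = Pow(Add(Mul(-66, Add(3, Rational(-2, 21))), -20475), -1) = Pow(Add(Mul(-66, Rational(61, 21)), -20475), -1) = Pow(Add(Rational(-1342, 7), -20475), -1) = Pow(Rational(-144667, 7), -1) = Rational(-7, 144667)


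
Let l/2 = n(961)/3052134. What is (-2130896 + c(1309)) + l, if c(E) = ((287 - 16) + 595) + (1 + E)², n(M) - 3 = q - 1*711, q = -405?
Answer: -210561638141/508689 ≈ -4.1393e+5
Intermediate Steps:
n(M) = -1113 (n(M) = 3 + (-405 - 1*711) = 3 + (-405 - 711) = 3 - 1116 = -1113)
l = -371/508689 (l = 2*(-1113/3052134) = 2*(-1113*1/3052134) = 2*(-371/1017378) = -371/508689 ≈ -0.00072933)
c(E) = 866 + (1 + E)² (c(E) = (271 + 595) + (1 + E)² = 866 + (1 + E)²)
(-2130896 + c(1309)) + l = (-2130896 + (866 + (1 + 1309)²)) - 371/508689 = (-2130896 + (866 + 1310²)) - 371/508689 = (-2130896 + (866 + 1716100)) - 371/508689 = (-2130896 + 1716966) - 371/508689 = -413930 - 371/508689 = -210561638141/508689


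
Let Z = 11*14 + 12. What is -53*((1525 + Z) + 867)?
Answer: -135574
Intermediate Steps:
Z = 166 (Z = 154 + 12 = 166)
-53*((1525 + Z) + 867) = -53*((1525 + 166) + 867) = -53*(1691 + 867) = -53*2558 = -135574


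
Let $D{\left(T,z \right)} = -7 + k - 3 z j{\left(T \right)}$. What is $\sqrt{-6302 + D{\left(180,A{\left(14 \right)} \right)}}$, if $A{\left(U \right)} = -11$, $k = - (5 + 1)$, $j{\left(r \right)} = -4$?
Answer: $3 i \sqrt{613} \approx 74.276 i$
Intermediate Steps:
$k = -6$ ($k = \left(-1\right) 6 = -6$)
$D{\left(T,z \right)} = -7 - 72 z$ ($D{\left(T,z \right)} = -7 - 6 - 3 z \left(-4\right) = -7 - 6 \cdot 12 z = -7 - 72 z$)
$\sqrt{-6302 + D{\left(180,A{\left(14 \right)} \right)}} = \sqrt{-6302 - -785} = \sqrt{-6302 + \left(-7 + 792\right)} = \sqrt{-6302 + 785} = \sqrt{-5517} = 3 i \sqrt{613}$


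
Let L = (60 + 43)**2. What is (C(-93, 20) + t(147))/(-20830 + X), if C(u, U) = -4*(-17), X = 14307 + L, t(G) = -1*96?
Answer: -14/2043 ≈ -0.0068527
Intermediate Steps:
t(G) = -96
L = 10609 (L = 103**2 = 10609)
X = 24916 (X = 14307 + 10609 = 24916)
C(u, U) = 68
(C(-93, 20) + t(147))/(-20830 + X) = (68 - 96)/(-20830 + 24916) = -28/4086 = -28*1/4086 = -14/2043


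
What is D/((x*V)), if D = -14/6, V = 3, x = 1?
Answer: -7/9 ≈ -0.77778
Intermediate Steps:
D = -7/3 (D = -14*1/6 = -7/3 ≈ -2.3333)
D/((x*V)) = -7/(3*(1*3)) = -7/3/3 = -7/3*1/3 = -7/9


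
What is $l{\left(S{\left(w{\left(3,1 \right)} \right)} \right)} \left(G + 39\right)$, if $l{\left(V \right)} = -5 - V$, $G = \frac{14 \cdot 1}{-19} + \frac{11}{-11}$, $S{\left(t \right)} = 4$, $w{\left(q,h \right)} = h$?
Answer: $- \frac{6372}{19} \approx -335.37$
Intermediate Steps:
$G = - \frac{33}{19}$ ($G = 14 \left(- \frac{1}{19}\right) + 11 \left(- \frac{1}{11}\right) = - \frac{14}{19} - 1 = - \frac{33}{19} \approx -1.7368$)
$l{\left(S{\left(w{\left(3,1 \right)} \right)} \right)} \left(G + 39\right) = \left(-5 - 4\right) \left(- \frac{33}{19} + 39\right) = \left(-5 - 4\right) \frac{708}{19} = \left(-9\right) \frac{708}{19} = - \frac{6372}{19}$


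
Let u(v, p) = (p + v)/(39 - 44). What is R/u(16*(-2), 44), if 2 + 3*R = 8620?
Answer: -21545/18 ≈ -1196.9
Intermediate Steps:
R = 8618/3 (R = -⅔ + (⅓)*8620 = -⅔ + 8620/3 = 8618/3 ≈ 2872.7)
u(v, p) = -p/5 - v/5 (u(v, p) = (p + v)/(-5) = (p + v)*(-⅕) = -p/5 - v/5)
R/u(16*(-2), 44) = 8618/(3*(-⅕*44 - 16*(-2)/5)) = 8618/(3*(-44/5 - ⅕*(-32))) = 8618/(3*(-44/5 + 32/5)) = 8618/(3*(-12/5)) = (8618/3)*(-5/12) = -21545/18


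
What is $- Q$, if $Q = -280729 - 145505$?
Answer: $426234$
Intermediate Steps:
$Q = -426234$ ($Q = -280729 - 145505 = -426234$)
$- Q = \left(-1\right) \left(-426234\right) = 426234$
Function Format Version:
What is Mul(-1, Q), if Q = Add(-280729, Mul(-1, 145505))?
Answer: 426234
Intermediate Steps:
Q = -426234 (Q = Add(-280729, -145505) = -426234)
Mul(-1, Q) = Mul(-1, -426234) = 426234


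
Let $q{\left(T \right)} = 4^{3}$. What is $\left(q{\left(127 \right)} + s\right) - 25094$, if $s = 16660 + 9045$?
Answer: $675$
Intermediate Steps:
$s = 25705$
$q{\left(T \right)} = 64$
$\left(q{\left(127 \right)} + s\right) - 25094 = \left(64 + 25705\right) - 25094 = 25769 - 25094 = 675$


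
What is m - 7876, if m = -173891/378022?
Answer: -2977475163/378022 ≈ -7876.5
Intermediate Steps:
m = -173891/378022 (m = -173891*1/378022 = -173891/378022 ≈ -0.46000)
m - 7876 = -173891/378022 - 7876 = -2977475163/378022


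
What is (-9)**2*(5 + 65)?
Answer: 5670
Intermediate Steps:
(-9)**2*(5 + 65) = 81*70 = 5670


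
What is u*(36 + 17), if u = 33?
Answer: 1749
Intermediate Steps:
u*(36 + 17) = 33*(36 + 17) = 33*53 = 1749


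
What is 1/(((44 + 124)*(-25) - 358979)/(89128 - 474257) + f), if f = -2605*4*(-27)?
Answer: 385129/108352556039 ≈ 3.5544e-6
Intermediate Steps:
f = 281340 (f = -10420*(-27) = 281340)
1/(((44 + 124)*(-25) - 358979)/(89128 - 474257) + f) = 1/(((44 + 124)*(-25) - 358979)/(89128 - 474257) + 281340) = 1/((168*(-25) - 358979)/(-385129) + 281340) = 1/((-4200 - 358979)*(-1/385129) + 281340) = 1/(-363179*(-1/385129) + 281340) = 1/(363179/385129 + 281340) = 1/(108352556039/385129) = 385129/108352556039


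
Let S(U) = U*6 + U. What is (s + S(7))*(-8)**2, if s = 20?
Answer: 4416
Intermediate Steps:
S(U) = 7*U (S(U) = 6*U + U = 7*U)
(s + S(7))*(-8)**2 = (20 + 7*7)*(-8)**2 = (20 + 49)*64 = 69*64 = 4416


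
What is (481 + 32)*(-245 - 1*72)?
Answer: -162621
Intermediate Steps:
(481 + 32)*(-245 - 1*72) = 513*(-245 - 72) = 513*(-317) = -162621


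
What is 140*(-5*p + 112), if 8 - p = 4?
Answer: 12880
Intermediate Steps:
p = 4 (p = 8 - 1*4 = 8 - 4 = 4)
140*(-5*p + 112) = 140*(-5*4 + 112) = 140*(-20 + 112) = 140*92 = 12880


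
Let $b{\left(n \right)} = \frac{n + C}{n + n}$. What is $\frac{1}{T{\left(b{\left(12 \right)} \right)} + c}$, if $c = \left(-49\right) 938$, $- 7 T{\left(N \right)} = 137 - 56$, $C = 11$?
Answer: $- \frac{7}{321815} \approx -2.1752 \cdot 10^{-5}$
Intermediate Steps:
$b{\left(n \right)} = \frac{11 + n}{2 n}$ ($b{\left(n \right)} = \frac{n + 11}{n + n} = \frac{11 + n}{2 n}$)
$T{\left(N \right)} = - \frac{81}{7}$ ($T{\left(N \right)} = - \frac{137 - 56}{7} = \left(- \frac{1}{7}\right) 81 = - \frac{81}{7}$)
$c = -45962$
$\frac{1}{T{\left(b{\left(12 \right)} \right)} + c} = \frac{1}{- \frac{81}{7} - 45962} = \frac{1}{- \frac{321815}{7}} = - \frac{7}{321815}$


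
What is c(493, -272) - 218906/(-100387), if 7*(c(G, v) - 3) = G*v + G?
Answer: -1915480556/100387 ≈ -19081.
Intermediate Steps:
c(G, v) = 3 + G/7 + G*v/7 (c(G, v) = 3 + (G*v + G)/7 = 3 + (G + G*v)/7 = 3 + (G/7 + G*v/7) = 3 + G/7 + G*v/7)
c(493, -272) - 218906/(-100387) = (3 + (1/7)*493 + (1/7)*493*(-272)) - 218906/(-100387) = (3 + 493/7 - 134096/7) - 218906*(-1/100387) = -133582/7 + 218906/100387 = -1915480556/100387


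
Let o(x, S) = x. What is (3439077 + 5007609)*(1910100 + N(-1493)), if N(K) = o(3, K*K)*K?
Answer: 16096182222006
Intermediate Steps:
N(K) = 3*K
(3439077 + 5007609)*(1910100 + N(-1493)) = (3439077 + 5007609)*(1910100 + 3*(-1493)) = 8446686*(1910100 - 4479) = 8446686*1905621 = 16096182222006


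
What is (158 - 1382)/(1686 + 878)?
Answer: -306/641 ≈ -0.47738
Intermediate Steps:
(158 - 1382)/(1686 + 878) = -1224/2564 = -1224*1/2564 = -306/641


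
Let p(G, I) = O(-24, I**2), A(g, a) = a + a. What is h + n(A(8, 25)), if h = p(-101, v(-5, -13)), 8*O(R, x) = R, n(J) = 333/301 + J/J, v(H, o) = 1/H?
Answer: -269/301 ≈ -0.89369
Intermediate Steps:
A(g, a) = 2*a
n(J) = 634/301 (n(J) = 333*(1/301) + 1 = 333/301 + 1 = 634/301)
O(R, x) = R/8
p(G, I) = -3 (p(G, I) = (1/8)*(-24) = -3)
h = -3
h + n(A(8, 25)) = -3 + 634/301 = -269/301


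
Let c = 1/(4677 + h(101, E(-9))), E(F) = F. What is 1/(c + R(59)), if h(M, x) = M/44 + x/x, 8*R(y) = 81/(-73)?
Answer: -1647464/228149 ≈ -7.2210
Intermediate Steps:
R(y) = -81/584 (R(y) = (81/(-73))/8 = (81*(-1/73))/8 = (1/8)*(-81/73) = -81/584)
h(M, x) = 1 + M/44 (h(M, x) = M*(1/44) + 1 = M/44 + 1 = 1 + M/44)
c = 44/205933 (c = 1/(4677 + (1 + (1/44)*101)) = 1/(4677 + (1 + 101/44)) = 1/(4677 + 145/44) = 1/(205933/44) = 44/205933 ≈ 0.00021366)
1/(c + R(59)) = 1/(44/205933 - 81/584) = 1/(-228149/1647464) = -1647464/228149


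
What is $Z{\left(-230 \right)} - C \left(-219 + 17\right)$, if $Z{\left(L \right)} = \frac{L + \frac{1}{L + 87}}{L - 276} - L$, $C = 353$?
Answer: $\frac{5176234779}{72358} \approx 71537.0$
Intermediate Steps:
$Z{\left(L \right)} = - L + \frac{L + \frac{1}{87 + L}}{-276 + L}$ ($Z{\left(L \right)} = \frac{L + \frac{1}{87 + L}}{-276 + L} - L = - L + \frac{L + \frac{1}{87 + L}}{-276 + L}$)
$Z{\left(-230 \right)} - C \left(-219 + 17\right) = \frac{-1 + \left(-230\right)^{3} - -5542770 - 190 \left(-230\right)^{2}}{24012 - \left(-230\right)^{2} + 189 \left(-230\right)} - 353 \left(-219 + 17\right) = \frac{-1 - 12167000 + 5542770 - 10051000}{24012 - 52900 - 43470} - 353 \left(-202\right) = \frac{-1 - 12167000 + 5542770 - 10051000}{24012 - 52900 - 43470} - -71306 = \frac{1}{-72358} \left(-16675231\right) + 71306 = \left(- \frac{1}{72358}\right) \left(-16675231\right) + 71306 = \frac{16675231}{72358} + 71306 = \frac{5176234779}{72358}$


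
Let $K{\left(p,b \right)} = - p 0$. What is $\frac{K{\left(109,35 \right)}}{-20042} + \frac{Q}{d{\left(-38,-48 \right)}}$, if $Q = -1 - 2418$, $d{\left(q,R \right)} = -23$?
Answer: $\frac{2419}{23} \approx 105.17$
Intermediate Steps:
$K{\left(p,b \right)} = 0$
$Q = -2419$ ($Q = -1 - 2418 = -2419$)
$\frac{K{\left(109,35 \right)}}{-20042} + \frac{Q}{d{\left(-38,-48 \right)}} = \frac{0}{-20042} - \frac{2419}{-23} = 0 \left(- \frac{1}{20042}\right) - - \frac{2419}{23} = 0 + \frac{2419}{23} = \frac{2419}{23}$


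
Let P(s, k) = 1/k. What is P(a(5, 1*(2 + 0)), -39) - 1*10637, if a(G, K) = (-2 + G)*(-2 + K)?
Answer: -414844/39 ≈ -10637.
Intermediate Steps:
P(a(5, 1*(2 + 0)), -39) - 1*10637 = 1/(-39) - 1*10637 = -1/39 - 10637 = -414844/39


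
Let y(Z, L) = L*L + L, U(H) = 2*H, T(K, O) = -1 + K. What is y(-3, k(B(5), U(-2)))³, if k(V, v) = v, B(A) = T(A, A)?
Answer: 1728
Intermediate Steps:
B(A) = -1 + A
y(Z, L) = L + L² (y(Z, L) = L² + L = L + L²)
y(-3, k(B(5), U(-2)))³ = ((2*(-2))*(1 + 2*(-2)))³ = (-4*(1 - 4))³ = (-4*(-3))³ = 12³ = 1728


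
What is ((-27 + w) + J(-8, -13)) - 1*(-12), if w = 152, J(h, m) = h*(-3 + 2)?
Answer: 145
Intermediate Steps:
J(h, m) = -h (J(h, m) = h*(-1) = -h)
((-27 + w) + J(-8, -13)) - 1*(-12) = ((-27 + 152) - 1*(-8)) - 1*(-12) = (125 + 8) + 12 = 133 + 12 = 145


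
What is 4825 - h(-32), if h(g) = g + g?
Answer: 4889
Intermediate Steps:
h(g) = 2*g
4825 - h(-32) = 4825 - 2*(-32) = 4825 - 1*(-64) = 4825 + 64 = 4889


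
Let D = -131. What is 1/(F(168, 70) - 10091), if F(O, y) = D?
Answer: -1/10222 ≈ -9.7828e-5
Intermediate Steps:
F(O, y) = -131
1/(F(168, 70) - 10091) = 1/(-131 - 10091) = 1/(-10222) = -1/10222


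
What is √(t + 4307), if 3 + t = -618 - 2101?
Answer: √1585 ≈ 39.812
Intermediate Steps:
t = -2722 (t = -3 + (-618 - 2101) = -3 - 2719 = -2722)
√(t + 4307) = √(-2722 + 4307) = √1585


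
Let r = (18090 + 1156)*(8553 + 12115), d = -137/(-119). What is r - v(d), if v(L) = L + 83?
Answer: 47335373018/119 ≈ 3.9778e+8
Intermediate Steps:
d = 137/119 (d = -137*(-1/119) = 137/119 ≈ 1.1513)
r = 397776328 (r = 19246*20668 = 397776328)
v(L) = 83 + L
r - v(d) = 397776328 - (83 + 137/119) = 397776328 - 1*10014/119 = 397776328 - 10014/119 = 47335373018/119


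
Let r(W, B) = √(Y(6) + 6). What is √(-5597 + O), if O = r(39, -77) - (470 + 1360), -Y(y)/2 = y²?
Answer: √(-7427 + I*√66) ≈ 0.0471 + 86.18*I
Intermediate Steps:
Y(y) = -2*y²
r(W, B) = I*√66 (r(W, B) = √(-2*6² + 6) = √(-2*36 + 6) = √(-72 + 6) = √(-66) = I*√66)
O = -1830 + I*√66 (O = I*√66 - (470 + 1360) = I*√66 - 1*1830 = I*√66 - 1830 = -1830 + I*√66 ≈ -1830.0 + 8.124*I)
√(-5597 + O) = √(-5597 + (-1830 + I*√66)) = √(-7427 + I*√66)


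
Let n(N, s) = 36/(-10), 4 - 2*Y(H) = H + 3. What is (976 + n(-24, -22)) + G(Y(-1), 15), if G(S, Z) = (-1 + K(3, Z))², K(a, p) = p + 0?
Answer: 5842/5 ≈ 1168.4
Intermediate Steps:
K(a, p) = p
Y(H) = ½ - H/2 (Y(H) = 2 - (H + 3)/2 = 2 - (3 + H)/2 = 2 + (-3/2 - H/2) = ½ - H/2)
G(S, Z) = (-1 + Z)²
n(N, s) = -18/5 (n(N, s) = 36*(-⅒) = -18/5)
(976 + n(-24, -22)) + G(Y(-1), 15) = (976 - 18/5) + (-1 + 15)² = 4862/5 + 14² = 4862/5 + 196 = 5842/5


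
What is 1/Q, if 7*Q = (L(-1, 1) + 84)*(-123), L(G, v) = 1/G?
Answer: -7/10209 ≈ -0.00068567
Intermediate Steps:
Q = -10209/7 (Q = ((1/(-1) + 84)*(-123))/7 = ((-1 + 84)*(-123))/7 = (83*(-123))/7 = (⅐)*(-10209) = -10209/7 ≈ -1458.4)
1/Q = 1/(-10209/7) = -7/10209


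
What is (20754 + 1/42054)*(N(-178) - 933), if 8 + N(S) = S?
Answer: -325550191441/14018 ≈ -2.3224e+7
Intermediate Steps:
N(S) = -8 + S
(20754 + 1/42054)*(N(-178) - 933) = (20754 + 1/42054)*((-8 - 178) - 933) = (20754 + 1/42054)*(-186 - 933) = (872788717/42054)*(-1119) = -325550191441/14018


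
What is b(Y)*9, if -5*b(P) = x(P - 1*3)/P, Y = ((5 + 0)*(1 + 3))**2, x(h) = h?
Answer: -3573/2000 ≈ -1.7865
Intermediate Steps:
Y = 400 (Y = (5*4)**2 = 20**2 = 400)
b(P) = -(-3 + P)/(5*P) (b(P) = -(P - 1*3)/(5*P) = -(P - 3)/(5*P) = -(-3 + P)/(5*P))
b(Y)*9 = ((1/5)*(3 - 1*400)/400)*9 = ((1/5)*(1/400)*(3 - 400))*9 = ((1/5)*(1/400)*(-397))*9 = -397/2000*9 = -3573/2000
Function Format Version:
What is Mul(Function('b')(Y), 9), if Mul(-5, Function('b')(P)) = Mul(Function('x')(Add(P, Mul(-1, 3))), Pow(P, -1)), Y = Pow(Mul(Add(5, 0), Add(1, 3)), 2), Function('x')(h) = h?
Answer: Rational(-3573, 2000) ≈ -1.7865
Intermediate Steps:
Y = 400 (Y = Pow(Mul(5, 4), 2) = Pow(20, 2) = 400)
Function('b')(P) = Mul(Rational(-1, 5), Pow(P, -1), Add(-3, P)) (Function('b')(P) = Mul(Rational(-1, 5), Mul(Add(P, Mul(-1, 3)), Pow(P, -1))) = Mul(Rational(-1, 5), Mul(Add(P, -3), Pow(P, -1))) = Mul(Rational(-1, 5), Mul(Add(-3, P), Pow(P, -1))) = Mul(Rational(-1, 5), Mul(Pow(P, -1), Add(-3, P))) = Mul(Rational(-1, 5), Pow(P, -1), Add(-3, P)))
Mul(Function('b')(Y), 9) = Mul(Mul(Rational(1, 5), Pow(400, -1), Add(3, Mul(-1, 400))), 9) = Mul(Mul(Rational(1, 5), Rational(1, 400), Add(3, -400)), 9) = Mul(Mul(Rational(1, 5), Rational(1, 400), -397), 9) = Mul(Rational(-397, 2000), 9) = Rational(-3573, 2000)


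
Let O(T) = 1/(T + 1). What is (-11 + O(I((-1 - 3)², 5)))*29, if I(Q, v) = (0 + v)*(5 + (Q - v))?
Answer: -25810/81 ≈ -318.64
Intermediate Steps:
I(Q, v) = v*(5 + Q - v)
O(T) = 1/(1 + T)
(-11 + O(I((-1 - 3)², 5)))*29 = (-11 + 1/(1 + 5*(5 + (-1 - 3)² - 1*5)))*29 = (-11 + 1/(1 + 5*(5 + (-4)² - 5)))*29 = (-11 + 1/(1 + 5*(5 + 16 - 5)))*29 = (-11 + 1/(1 + 5*16))*29 = (-11 + 1/(1 + 80))*29 = (-11 + 1/81)*29 = -890/81*29 = -25810/81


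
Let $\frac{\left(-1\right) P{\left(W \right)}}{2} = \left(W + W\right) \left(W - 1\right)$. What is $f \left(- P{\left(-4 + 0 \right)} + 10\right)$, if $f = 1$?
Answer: $90$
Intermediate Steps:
$P{\left(W \right)} = - 4 W \left(-1 + W\right)$ ($P{\left(W \right)} = - 2 \left(W + W\right) \left(W - 1\right) = - 2 \cdot 2 W \left(-1 + W\right) = - 4 W \left(-1 + W\right)$)
$f \left(- P{\left(-4 + 0 \right)} + 10\right) = 1 \left(- 4 \left(-4 + 0\right) \left(1 - \left(-4 + 0\right)\right) + 10\right) = 1 \left(- 4 \left(-4\right) \left(1 - -4\right) + 10\right) = 1 \left(- 4 \left(-4\right) \left(1 + 4\right) + 10\right) = 1 \left(- 4 \left(-4\right) 5 + 10\right) = 1 \left(\left(-1\right) \left(-80\right) + 10\right) = 1 \left(80 + 10\right) = 1 \cdot 90 = 90$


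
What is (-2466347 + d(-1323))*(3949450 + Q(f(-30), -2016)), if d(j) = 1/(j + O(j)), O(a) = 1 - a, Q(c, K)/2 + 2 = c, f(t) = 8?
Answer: -9740739805852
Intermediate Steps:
Q(c, K) = -4 + 2*c
d(j) = 1 (d(j) = 1/(j + (1 - j)) = 1/1 = 1)
(-2466347 + d(-1323))*(3949450 + Q(f(-30), -2016)) = (-2466347 + 1)*(3949450 + (-4 + 2*8)) = -2466346*(3949450 + (-4 + 16)) = -2466346*(3949450 + 12) = -2466346*3949462 = -9740739805852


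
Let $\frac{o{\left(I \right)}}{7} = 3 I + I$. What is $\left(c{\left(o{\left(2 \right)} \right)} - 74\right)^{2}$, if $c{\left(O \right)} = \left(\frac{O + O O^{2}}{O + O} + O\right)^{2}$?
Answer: $\frac{111422908047025}{16} \approx 6.9639 \cdot 10^{12}$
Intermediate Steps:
$o{\left(I \right)} = 28 I$ ($o{\left(I \right)} = 7 \left(3 I + I\right) = 7 \cdot 4 I = 28 I$)
$c{\left(O \right)} = \left(O + \frac{O + O^{3}}{2 O}\right)^{2}$ ($c{\left(O \right)} = \left(\frac{O + O^{3}}{2 O} + O\right)^{2} = \left(O + \frac{O + O^{3}}{2 O}\right)^{2}$)
$\left(c{\left(o{\left(2 \right)} \right)} - 74\right)^{2} = \left(\frac{\left(1 + \left(28 \cdot 2\right)^{2} + 2 \cdot 28 \cdot 2\right)^{2}}{4} - 74\right)^{2} = \left(\frac{\left(1 + 56^{2} + 2 \cdot 56\right)^{2}}{4} - 74\right)^{2} = \left(\frac{\left(1 + 3136 + 112\right)^{2}}{4} - 74\right)^{2} = \left(\frac{3249^{2}}{4} - 74\right)^{2} = \left(\frac{1}{4} \cdot 10556001 - 74\right)^{2} = \left(\frac{10556001}{4} - 74\right)^{2} = \left(\frac{10555705}{4}\right)^{2} = \frac{111422908047025}{16}$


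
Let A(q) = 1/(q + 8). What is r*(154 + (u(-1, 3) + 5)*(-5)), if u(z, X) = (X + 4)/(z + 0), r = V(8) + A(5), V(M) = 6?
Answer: 12956/13 ≈ 996.62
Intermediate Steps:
A(q) = 1/(8 + q)
r = 79/13 (r = 6 + 1/(8 + 5) = 6 + 1/13 = 79/13 ≈ 6.0769)
u(z, X) = (4 + X)/z
r*(154 + (u(-1, 3) + 5)*(-5)) = 79*(154 + ((4 + 3)/(-1) + 5)*(-5))/13 = 79*(154 + (-1*7 + 5)*(-5))/13 = 79*(154 + (-7 + 5)*(-5))/13 = 79*(154 - 2*(-5))/13 = 79*(154 + 10)/13 = (79/13)*164 = 12956/13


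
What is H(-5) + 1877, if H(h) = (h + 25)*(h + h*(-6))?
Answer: 2377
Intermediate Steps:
H(h) = -5*h*(25 + h) (H(h) = (25 + h)*(h - 6*h) = (25 + h)*(-5*h) = -5*h*(25 + h))
H(-5) + 1877 = -5*(-5)*(25 - 5) + 1877 = -5*(-5)*20 + 1877 = 500 + 1877 = 2377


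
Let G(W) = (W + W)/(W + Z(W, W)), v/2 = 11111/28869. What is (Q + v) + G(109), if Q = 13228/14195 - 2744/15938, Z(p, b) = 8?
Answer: 33238323180464/9796979942685 ≈ 3.3927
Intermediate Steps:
v = 22222/28869 (v = 2*(11111/28869) = 22222/28869 ≈ 0.76975)
Q = 85938392/113119955 (Q = 13228*(1/14195) - 2744*1/15938 = 13228/14195 - 1372/7969 = 85938392/113119955 ≈ 0.75971)
G(W) = 2*W/(8 + W) (G(W) = (W + W)/(W + 8) = (2*W)/(8 + W) = 2*W/(8 + W))
(Q + v) + G(109) = (85938392/113119955 + 22222/28869) + 2*109/(8 + 109) = 4994707078658/3265659980895 + 2*109/117 = 4994707078658/3265659980895 + 2*109*(1/117) = 4994707078658/3265659980895 + 218/117 = 33238323180464/9796979942685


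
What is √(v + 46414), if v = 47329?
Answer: √93743 ≈ 306.17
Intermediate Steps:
√(v + 46414) = √(47329 + 46414) = √93743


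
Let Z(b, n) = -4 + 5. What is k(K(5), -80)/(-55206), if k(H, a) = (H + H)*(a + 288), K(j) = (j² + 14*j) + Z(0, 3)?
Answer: -6656/9201 ≈ -0.72340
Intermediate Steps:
Z(b, n) = 1
K(j) = 1 + j² + 14*j (K(j) = (j² + 14*j) + 1 = 1 + j² + 14*j)
k(H, a) = 2*H*(288 + a) (k(H, a) = (2*H)*(288 + a) = 2*H*(288 + a))
k(K(5), -80)/(-55206) = (2*(1 + 5² + 14*5)*(288 - 80))/(-55206) = (2*(1 + 25 + 70)*208)*(-1/55206) = (2*96*208)*(-1/55206) = 39936*(-1/55206) = -6656/9201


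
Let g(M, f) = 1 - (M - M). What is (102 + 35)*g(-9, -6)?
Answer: 137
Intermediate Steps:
g(M, f) = 1 (g(M, f) = 1 - 1*0 = 1 + 0 = 1)
(102 + 35)*g(-9, -6) = (102 + 35)*1 = 137*1 = 137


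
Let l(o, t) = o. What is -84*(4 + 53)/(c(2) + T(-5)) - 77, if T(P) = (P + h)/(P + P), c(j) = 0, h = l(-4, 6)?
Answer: -5397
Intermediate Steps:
h = -4
T(P) = (-4 + P)/(2*P) (T(P) = (P - 4)/(P + P) = (-4 + P)/((2*P)) = (-4 + P)*(1/(2*P)) = (-4 + P)/(2*P))
-84*(4 + 53)/(c(2) + T(-5)) - 77 = -84*(4 + 53)/(0 + (½)*(-4 - 5)/(-5)) - 77 = -4788/(0 + (½)*(-⅕)*(-9)) - 77 = -4788/(0 + 9/10) - 77 = -4788/9/10 - 77 = -4788*10/9 - 77 = -84*190/3 - 77 = -5320 - 77 = -5397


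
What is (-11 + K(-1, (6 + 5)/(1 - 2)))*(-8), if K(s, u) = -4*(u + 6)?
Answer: -72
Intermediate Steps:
K(s, u) = -24 - 4*u (K(s, u) = -4*(6 + u) = -24 - 4*u)
(-11 + K(-1, (6 + 5)/(1 - 2)))*(-8) = (-11 + (-24 - 4*(6 + 5)/(1 - 2)))*(-8) = (-11 + (-24 - 44/(-1)))*(-8) = (-11 + (-24 - 44*(-1)))*(-8) = (-11 + (-24 - 4*(-11)))*(-8) = (-11 + (-24 + 44))*(-8) = (-11 + 20)*(-8) = 9*(-8) = -72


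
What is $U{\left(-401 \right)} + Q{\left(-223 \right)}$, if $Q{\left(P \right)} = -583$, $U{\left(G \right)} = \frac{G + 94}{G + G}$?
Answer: $- \frac{467259}{802} \approx -582.62$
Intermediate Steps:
$U{\left(G \right)} = \frac{94 + G}{2 G}$
$U{\left(-401 \right)} + Q{\left(-223 \right)} = \frac{94 - 401}{2 \left(-401\right)} - 583 = \frac{1}{2} \left(- \frac{1}{401}\right) \left(-307\right) - 583 = \frac{307}{802} - 583 = - \frac{467259}{802}$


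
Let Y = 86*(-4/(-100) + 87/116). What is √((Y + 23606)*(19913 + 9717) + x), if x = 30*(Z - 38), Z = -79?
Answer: √17536383305/5 ≈ 26485.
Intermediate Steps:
x = -3510 (x = 30*(-79 - 38) = 30*(-117) = -3510)
Y = 3397/50 (Y = 86*(-4*(-1/100) + 87*(1/116)) = 86*(1/25 + ¾) = 86*(79/100) = 3397/50 ≈ 67.940)
√((Y + 23606)*(19913 + 9717) + x) = √((3397/50 + 23606)*(19913 + 9717) - 3510) = √((1183697/50)*29630 - 3510) = √(3507294211/5 - 3510) = √(3507276661/5) = √17536383305/5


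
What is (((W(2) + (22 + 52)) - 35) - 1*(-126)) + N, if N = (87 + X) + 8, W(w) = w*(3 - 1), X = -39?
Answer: 225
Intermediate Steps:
W(w) = 2*w (W(w) = w*2 = 2*w)
N = 56 (N = (87 - 39) + 8 = 48 + 8 = 56)
(((W(2) + (22 + 52)) - 35) - 1*(-126)) + N = (((2*2 + (22 + 52)) - 35) - 1*(-126)) + 56 = (((4 + 74) - 35) + 126) + 56 = ((78 - 35) + 126) + 56 = (43 + 126) + 56 = 169 + 56 = 225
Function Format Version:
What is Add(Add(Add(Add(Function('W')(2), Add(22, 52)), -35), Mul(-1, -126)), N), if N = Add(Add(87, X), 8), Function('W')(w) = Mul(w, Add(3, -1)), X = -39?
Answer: 225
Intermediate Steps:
Function('W')(w) = Mul(2, w) (Function('W')(w) = Mul(w, 2) = Mul(2, w))
N = 56 (N = Add(Add(87, -39), 8) = Add(48, 8) = 56)
Add(Add(Add(Add(Function('W')(2), Add(22, 52)), -35), Mul(-1, -126)), N) = Add(Add(Add(Add(Mul(2, 2), Add(22, 52)), -35), Mul(-1, -126)), 56) = Add(Add(Add(Add(4, 74), -35), 126), 56) = Add(Add(Add(78, -35), 126), 56) = Add(Add(43, 126), 56) = Add(169, 56) = 225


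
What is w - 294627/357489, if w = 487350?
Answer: 58073989841/119163 ≈ 4.8735e+5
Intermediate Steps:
w - 294627/357489 = 487350 - 294627/357489 = 487350 - 294627*1/357489 = 487350 - 98209/119163 = 58073989841/119163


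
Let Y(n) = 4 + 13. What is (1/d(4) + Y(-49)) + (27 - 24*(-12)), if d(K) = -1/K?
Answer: 328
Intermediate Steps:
Y(n) = 17
(1/d(4) + Y(-49)) + (27 - 24*(-12)) = (1/(-1/4) + 17) + (27 - 24*(-12)) = (1/(-1*¼) + 17) + (27 + 288) = (1/(-¼) + 17) + 315 = (-4 + 17) + 315 = 13 + 315 = 328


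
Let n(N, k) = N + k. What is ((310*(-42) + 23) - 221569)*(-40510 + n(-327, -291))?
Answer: 9647230448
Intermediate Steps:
((310*(-42) + 23) - 221569)*(-40510 + n(-327, -291)) = ((310*(-42) + 23) - 221569)*(-40510 + (-327 - 291)) = ((-13020 + 23) - 221569)*(-40510 - 618) = (-12997 - 221569)*(-41128) = -234566*(-41128) = 9647230448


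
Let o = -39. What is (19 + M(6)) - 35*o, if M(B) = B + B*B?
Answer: 1426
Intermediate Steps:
M(B) = B + B²
(19 + M(6)) - 35*o = (19 + 6*(1 + 6)) - 35*(-39) = (19 + 6*7) + 1365 = (19 + 42) + 1365 = 61 + 1365 = 1426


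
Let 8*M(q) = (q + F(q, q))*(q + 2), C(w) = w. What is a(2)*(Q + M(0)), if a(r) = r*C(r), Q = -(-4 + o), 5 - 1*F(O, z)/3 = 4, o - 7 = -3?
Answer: 3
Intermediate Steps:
o = 4 (o = 7 - 3 = 4)
F(O, z) = 3 (F(O, z) = 15 - 3*4 = 15 - 12 = 3)
Q = 0 (Q = -(-4 + 4) = -1*0 = 0)
M(q) = (2 + q)*(3 + q)/8 (M(q) = ((q + 3)*(q + 2))/8 = ((3 + q)*(2 + q))/8 = ((2 + q)*(3 + q))/8 = (2 + q)*(3 + q)/8)
a(r) = r² (a(r) = r*r = r²)
a(2)*(Q + M(0)) = 2²*(0 + (¾ + (⅛)*0² + (5/8)*0)) = 4*(0 + (¾ + (⅛)*0 + 0)) = 4*(0 + (¾ + 0 + 0)) = 4*(0 + ¾) = 4*(¾) = 3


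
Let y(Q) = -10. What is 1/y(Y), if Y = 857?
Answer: -⅒ ≈ -0.10000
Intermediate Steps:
1/y(Y) = 1/(-10) = -⅒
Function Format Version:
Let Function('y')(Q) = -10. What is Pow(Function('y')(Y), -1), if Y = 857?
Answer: Rational(-1, 10) ≈ -0.10000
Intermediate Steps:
Pow(Function('y')(Y), -1) = Pow(-10, -1) = Rational(-1, 10)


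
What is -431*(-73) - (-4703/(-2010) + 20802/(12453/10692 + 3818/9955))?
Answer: 180919101044449/10037310870 ≈ 18025.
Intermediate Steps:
-431*(-73) - (-4703/(-2010) + 20802/(12453/10692 + 3818/9955)) = 31463 - (-4703*(-1/2010) + 20802/(12453*(1/10692) + 3818*(1/9955))) = 31463 - (4703/2010 + 20802/(4151/3564 + 3818/9955)) = 31463 - (4703/2010 + 20802/(4993687/3225420)) = 31463 - (4703/2010 + 20802*(3225420/4993687)) = 31463 - (4703/2010 + 67095186840/4993687) = 31463 - 1*134884810858361/10037310870 = 31463 - 134884810858361/10037310870 = 180919101044449/10037310870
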